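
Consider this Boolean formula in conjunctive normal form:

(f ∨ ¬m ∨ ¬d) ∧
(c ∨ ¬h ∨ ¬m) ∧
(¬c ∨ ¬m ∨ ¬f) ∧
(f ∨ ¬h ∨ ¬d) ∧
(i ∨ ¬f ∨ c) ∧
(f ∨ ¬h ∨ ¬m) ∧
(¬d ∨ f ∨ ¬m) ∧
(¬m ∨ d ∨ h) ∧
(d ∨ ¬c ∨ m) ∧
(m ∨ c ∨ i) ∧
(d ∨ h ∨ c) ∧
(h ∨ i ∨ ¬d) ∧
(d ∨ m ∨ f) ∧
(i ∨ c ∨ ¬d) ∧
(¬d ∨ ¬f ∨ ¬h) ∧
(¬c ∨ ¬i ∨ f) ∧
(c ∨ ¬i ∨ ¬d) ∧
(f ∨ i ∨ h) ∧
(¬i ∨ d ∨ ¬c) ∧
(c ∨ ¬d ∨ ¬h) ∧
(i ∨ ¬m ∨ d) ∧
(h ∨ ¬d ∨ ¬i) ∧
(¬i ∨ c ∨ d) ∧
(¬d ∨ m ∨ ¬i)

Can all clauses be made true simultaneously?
No

No, the formula is not satisfiable.

No assignment of truth values to the variables can make all 24 clauses true simultaneously.

The formula is UNSAT (unsatisfiable).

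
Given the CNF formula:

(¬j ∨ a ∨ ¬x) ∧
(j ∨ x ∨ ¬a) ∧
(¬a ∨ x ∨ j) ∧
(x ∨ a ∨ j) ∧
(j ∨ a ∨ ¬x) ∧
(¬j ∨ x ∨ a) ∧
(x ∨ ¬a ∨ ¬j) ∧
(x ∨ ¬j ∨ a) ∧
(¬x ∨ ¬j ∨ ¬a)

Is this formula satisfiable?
Yes

Yes, the formula is satisfiable.

One satisfying assignment is: j=False, a=True, x=True

Verification: With this assignment, all 9 clauses evaluate to true.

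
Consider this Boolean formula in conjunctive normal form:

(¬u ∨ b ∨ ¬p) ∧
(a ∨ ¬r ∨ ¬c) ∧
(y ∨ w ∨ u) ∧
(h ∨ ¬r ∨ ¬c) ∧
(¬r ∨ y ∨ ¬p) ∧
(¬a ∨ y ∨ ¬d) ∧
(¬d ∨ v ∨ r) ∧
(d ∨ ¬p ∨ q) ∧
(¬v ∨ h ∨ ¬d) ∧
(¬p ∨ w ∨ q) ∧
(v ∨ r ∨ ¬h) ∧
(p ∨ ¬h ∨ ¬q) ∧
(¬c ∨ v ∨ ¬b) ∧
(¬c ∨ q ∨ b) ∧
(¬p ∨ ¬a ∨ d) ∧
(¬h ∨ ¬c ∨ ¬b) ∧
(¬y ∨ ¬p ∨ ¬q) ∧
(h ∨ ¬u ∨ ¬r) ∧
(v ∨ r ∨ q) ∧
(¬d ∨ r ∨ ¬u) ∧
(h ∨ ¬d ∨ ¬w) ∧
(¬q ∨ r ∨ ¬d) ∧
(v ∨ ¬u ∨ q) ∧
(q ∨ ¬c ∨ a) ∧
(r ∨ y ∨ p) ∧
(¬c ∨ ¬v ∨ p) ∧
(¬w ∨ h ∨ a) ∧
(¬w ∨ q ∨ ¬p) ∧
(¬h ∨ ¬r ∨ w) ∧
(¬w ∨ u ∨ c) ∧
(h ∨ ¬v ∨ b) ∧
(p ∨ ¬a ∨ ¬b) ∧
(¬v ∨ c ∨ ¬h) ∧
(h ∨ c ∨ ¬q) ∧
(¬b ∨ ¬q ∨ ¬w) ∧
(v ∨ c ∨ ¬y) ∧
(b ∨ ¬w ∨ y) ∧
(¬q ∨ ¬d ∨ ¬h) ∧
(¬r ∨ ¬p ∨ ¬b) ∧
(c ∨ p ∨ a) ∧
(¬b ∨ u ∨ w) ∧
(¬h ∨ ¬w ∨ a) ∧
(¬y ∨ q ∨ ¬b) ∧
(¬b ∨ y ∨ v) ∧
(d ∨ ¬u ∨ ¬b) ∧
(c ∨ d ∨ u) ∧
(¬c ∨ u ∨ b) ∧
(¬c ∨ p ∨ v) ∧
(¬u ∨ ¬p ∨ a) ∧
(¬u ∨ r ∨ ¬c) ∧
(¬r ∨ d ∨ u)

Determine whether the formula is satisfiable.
No

No, the formula is not satisfiable.

No assignment of truth values to the variables can make all 51 clauses true simultaneously.

The formula is UNSAT (unsatisfiable).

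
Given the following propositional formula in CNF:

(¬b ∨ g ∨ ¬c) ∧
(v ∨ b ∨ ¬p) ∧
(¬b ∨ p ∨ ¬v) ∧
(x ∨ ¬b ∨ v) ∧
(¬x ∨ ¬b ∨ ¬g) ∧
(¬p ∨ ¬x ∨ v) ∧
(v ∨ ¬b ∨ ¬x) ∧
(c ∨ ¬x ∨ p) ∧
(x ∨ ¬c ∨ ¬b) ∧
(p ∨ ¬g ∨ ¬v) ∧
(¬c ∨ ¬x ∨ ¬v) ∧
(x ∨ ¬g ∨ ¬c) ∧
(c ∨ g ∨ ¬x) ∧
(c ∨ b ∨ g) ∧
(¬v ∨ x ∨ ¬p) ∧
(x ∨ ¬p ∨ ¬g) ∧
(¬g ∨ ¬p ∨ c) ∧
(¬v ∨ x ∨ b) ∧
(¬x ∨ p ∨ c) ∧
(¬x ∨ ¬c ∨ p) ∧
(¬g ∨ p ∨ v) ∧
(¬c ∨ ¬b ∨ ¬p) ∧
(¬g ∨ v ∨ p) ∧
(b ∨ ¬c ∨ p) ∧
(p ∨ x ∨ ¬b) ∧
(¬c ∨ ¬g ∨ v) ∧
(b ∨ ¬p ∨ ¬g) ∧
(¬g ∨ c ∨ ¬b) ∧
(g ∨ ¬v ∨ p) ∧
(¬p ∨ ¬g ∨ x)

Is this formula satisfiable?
No

No, the formula is not satisfiable.

No assignment of truth values to the variables can make all 30 clauses true simultaneously.

The formula is UNSAT (unsatisfiable).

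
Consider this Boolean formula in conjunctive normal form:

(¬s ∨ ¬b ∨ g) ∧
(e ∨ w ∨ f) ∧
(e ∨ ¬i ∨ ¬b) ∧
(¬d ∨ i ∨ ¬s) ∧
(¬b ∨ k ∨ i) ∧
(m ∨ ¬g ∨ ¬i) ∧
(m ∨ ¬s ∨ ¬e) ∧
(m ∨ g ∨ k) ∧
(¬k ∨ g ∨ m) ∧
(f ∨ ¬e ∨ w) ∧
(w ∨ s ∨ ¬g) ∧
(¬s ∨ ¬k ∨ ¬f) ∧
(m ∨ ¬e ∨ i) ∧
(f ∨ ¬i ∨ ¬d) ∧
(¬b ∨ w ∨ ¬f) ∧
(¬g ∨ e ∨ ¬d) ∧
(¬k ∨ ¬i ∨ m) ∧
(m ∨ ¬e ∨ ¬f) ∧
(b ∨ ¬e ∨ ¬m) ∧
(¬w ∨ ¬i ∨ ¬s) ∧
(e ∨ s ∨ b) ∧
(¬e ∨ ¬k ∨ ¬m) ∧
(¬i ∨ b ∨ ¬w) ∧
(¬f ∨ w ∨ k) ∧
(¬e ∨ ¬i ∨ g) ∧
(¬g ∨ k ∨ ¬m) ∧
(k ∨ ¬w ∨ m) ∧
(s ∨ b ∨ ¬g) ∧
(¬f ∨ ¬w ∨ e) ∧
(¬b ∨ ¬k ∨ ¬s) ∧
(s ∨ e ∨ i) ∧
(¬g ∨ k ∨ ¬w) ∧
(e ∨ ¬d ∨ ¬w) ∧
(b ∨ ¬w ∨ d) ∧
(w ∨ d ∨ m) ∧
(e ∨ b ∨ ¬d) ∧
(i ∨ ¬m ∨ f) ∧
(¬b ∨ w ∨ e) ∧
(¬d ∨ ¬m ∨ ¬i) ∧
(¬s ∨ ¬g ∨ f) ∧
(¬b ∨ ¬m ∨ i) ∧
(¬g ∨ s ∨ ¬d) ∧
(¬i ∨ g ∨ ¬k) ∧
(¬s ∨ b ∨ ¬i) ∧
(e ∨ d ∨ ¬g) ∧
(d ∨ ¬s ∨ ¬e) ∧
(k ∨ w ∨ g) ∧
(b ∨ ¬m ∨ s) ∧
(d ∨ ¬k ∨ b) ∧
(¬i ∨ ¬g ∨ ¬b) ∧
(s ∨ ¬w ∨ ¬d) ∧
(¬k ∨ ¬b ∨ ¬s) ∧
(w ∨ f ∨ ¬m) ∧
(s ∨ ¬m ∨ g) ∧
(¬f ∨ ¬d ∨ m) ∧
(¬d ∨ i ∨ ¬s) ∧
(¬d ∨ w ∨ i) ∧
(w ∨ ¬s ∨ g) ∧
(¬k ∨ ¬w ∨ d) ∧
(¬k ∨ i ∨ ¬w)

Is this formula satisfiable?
No

No, the formula is not satisfiable.

No assignment of truth values to the variables can make all 60 clauses true simultaneously.

The formula is UNSAT (unsatisfiable).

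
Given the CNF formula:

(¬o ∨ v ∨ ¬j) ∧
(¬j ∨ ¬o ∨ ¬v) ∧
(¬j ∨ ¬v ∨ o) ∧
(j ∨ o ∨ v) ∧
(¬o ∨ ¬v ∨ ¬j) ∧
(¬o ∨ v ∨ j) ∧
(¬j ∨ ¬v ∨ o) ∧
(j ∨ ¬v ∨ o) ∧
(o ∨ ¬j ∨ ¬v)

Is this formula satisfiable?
Yes

Yes, the formula is satisfiable.

One satisfying assignment is: v=False, o=False, j=True

Verification: With this assignment, all 9 clauses evaluate to true.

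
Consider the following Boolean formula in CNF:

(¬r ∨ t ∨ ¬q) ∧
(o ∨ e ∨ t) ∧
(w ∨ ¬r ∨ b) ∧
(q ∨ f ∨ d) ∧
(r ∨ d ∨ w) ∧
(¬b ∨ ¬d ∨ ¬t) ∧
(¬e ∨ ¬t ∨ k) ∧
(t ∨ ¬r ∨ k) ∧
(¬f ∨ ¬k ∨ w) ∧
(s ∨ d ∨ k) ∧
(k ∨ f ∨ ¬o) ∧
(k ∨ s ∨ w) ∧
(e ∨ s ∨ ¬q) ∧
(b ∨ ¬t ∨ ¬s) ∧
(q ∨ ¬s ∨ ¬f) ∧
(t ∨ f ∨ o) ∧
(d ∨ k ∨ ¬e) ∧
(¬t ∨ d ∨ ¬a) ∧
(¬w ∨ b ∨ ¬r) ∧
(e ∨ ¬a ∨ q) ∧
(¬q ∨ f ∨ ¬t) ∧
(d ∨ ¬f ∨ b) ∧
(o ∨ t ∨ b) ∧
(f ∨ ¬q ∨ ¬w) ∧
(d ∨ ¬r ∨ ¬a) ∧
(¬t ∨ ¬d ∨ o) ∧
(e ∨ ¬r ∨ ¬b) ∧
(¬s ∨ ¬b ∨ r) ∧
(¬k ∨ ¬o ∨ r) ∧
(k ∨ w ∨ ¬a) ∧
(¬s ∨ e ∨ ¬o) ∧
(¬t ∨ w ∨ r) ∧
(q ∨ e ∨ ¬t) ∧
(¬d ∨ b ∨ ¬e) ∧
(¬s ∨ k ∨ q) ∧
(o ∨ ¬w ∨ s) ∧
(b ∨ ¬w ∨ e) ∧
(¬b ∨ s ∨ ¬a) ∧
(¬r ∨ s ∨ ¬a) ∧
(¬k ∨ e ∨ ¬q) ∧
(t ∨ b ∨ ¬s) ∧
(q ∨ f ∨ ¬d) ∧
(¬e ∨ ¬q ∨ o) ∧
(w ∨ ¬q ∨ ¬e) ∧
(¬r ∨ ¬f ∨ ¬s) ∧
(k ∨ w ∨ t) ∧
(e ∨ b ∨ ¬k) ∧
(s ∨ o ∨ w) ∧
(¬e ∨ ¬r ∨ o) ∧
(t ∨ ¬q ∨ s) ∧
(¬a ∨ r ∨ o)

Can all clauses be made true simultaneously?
Yes

Yes, the formula is satisfiable.

One satisfying assignment is: o=True, b=True, f=True, q=False, s=False, d=True, t=False, a=False, k=False, e=False, r=False, w=True

Verification: With this assignment, all 51 clauses evaluate to true.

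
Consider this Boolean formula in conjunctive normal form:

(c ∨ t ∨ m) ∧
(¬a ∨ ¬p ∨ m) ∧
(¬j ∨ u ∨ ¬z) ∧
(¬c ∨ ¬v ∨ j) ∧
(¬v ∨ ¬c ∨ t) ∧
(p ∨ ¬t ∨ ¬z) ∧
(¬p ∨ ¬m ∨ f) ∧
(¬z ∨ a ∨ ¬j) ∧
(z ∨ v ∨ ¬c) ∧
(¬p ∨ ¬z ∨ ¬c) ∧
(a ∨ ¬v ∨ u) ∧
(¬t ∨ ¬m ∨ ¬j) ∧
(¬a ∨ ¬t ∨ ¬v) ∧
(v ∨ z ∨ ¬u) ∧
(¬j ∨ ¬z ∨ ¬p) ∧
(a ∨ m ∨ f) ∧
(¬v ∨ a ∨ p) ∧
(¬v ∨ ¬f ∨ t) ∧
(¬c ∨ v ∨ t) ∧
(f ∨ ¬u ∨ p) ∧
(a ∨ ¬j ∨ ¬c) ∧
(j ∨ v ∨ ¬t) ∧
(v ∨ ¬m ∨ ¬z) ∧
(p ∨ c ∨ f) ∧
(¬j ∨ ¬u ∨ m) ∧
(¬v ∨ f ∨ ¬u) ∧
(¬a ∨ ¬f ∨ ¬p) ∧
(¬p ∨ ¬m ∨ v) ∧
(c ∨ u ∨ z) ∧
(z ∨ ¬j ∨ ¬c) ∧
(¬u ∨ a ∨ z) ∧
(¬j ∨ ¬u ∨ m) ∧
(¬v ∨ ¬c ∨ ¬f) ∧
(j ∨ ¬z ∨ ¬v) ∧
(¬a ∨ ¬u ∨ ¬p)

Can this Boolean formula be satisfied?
No

No, the formula is not satisfiable.

No assignment of truth values to the variables can make all 35 clauses true simultaneously.

The formula is UNSAT (unsatisfiable).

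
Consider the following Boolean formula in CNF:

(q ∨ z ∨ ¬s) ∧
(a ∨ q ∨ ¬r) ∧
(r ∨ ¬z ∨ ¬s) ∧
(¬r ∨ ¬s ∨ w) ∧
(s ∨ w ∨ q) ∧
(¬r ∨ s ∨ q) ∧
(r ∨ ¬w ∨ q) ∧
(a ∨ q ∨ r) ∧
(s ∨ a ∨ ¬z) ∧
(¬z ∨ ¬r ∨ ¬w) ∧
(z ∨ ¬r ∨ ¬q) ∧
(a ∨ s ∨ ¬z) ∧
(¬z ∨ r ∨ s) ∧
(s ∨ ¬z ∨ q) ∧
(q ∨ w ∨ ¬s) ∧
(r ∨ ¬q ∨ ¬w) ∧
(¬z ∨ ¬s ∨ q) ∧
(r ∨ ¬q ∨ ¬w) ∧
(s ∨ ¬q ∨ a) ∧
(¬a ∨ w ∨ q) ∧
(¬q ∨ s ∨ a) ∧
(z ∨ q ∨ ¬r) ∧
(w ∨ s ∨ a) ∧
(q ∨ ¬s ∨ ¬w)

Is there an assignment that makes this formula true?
Yes

Yes, the formula is satisfiable.

One satisfying assignment is: r=False, a=False, w=False, z=False, q=True, s=True

Verification: With this assignment, all 24 clauses evaluate to true.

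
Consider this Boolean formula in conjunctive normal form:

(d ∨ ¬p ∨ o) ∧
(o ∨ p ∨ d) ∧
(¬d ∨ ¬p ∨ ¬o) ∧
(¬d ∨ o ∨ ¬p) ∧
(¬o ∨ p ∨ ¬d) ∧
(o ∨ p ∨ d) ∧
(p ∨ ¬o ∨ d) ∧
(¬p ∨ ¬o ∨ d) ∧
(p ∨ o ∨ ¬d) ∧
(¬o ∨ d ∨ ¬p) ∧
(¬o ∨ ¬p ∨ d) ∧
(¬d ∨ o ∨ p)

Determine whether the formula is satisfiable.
No

No, the formula is not satisfiable.

No assignment of truth values to the variables can make all 12 clauses true simultaneously.

The formula is UNSAT (unsatisfiable).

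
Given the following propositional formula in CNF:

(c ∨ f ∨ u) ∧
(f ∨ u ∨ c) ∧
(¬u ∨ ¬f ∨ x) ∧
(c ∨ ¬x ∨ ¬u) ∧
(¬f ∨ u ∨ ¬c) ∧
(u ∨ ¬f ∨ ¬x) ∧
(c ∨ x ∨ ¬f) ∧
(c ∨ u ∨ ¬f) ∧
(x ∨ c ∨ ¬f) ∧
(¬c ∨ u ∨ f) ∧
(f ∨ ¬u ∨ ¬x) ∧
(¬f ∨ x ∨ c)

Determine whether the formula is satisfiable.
Yes

Yes, the formula is satisfiable.

One satisfying assignment is: c=True, f=False, u=True, x=False

Verification: With this assignment, all 12 clauses evaluate to true.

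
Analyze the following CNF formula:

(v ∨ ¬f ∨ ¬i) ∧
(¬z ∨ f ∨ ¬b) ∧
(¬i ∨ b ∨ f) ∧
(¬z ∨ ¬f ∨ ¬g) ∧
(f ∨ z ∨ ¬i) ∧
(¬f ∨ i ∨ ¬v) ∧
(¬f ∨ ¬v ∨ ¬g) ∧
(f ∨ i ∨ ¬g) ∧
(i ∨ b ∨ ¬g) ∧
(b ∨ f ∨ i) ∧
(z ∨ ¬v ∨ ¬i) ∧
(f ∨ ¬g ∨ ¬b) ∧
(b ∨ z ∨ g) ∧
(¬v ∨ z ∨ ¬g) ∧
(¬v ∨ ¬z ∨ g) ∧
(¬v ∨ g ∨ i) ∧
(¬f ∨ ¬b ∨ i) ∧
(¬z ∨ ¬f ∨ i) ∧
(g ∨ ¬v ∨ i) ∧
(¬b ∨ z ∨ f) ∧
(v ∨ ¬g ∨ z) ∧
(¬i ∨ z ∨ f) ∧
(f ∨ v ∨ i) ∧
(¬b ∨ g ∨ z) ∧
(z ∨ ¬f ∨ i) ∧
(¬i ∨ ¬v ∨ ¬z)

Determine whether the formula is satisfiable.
No

No, the formula is not satisfiable.

No assignment of truth values to the variables can make all 26 clauses true simultaneously.

The formula is UNSAT (unsatisfiable).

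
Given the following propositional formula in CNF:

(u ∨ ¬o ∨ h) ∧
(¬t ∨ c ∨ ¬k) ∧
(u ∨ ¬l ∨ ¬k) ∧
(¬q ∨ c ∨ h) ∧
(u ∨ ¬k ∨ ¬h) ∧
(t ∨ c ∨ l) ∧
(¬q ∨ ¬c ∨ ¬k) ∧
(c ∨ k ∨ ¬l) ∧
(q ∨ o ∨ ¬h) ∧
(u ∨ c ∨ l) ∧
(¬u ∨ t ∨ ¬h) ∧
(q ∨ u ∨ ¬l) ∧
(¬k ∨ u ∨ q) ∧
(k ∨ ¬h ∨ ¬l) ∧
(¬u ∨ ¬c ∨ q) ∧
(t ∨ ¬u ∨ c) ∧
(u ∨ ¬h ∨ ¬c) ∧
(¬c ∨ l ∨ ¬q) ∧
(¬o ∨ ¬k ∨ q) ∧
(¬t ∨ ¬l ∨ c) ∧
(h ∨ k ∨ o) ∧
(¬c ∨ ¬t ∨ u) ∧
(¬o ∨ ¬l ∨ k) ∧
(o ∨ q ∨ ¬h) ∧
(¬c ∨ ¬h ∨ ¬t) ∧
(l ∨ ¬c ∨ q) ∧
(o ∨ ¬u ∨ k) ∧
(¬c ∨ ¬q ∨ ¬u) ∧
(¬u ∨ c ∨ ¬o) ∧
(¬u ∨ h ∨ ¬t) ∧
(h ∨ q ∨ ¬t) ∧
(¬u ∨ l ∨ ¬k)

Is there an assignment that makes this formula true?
No

No, the formula is not satisfiable.

No assignment of truth values to the variables can make all 32 clauses true simultaneously.

The formula is UNSAT (unsatisfiable).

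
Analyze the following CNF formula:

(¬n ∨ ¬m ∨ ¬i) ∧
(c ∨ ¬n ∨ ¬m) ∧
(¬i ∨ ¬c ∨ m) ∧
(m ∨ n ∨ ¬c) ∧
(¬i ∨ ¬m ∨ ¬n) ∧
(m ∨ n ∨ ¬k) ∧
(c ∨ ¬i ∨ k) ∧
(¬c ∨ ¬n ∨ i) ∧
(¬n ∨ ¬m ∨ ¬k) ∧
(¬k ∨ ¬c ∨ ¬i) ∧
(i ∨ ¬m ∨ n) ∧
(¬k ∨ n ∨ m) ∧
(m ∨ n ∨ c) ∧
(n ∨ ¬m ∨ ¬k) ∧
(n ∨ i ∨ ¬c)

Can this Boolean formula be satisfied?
Yes

Yes, the formula is satisfiable.

One satisfying assignment is: i=False, n=True, k=False, c=False, m=False

Verification: With this assignment, all 15 clauses evaluate to true.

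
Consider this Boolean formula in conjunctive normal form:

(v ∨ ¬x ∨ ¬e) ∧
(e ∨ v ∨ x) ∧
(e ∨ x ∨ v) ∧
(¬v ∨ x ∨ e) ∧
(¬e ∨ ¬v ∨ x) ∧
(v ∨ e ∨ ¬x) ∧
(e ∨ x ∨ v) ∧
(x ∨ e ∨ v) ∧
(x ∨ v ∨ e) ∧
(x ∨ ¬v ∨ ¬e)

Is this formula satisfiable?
Yes

Yes, the formula is satisfiable.

One satisfying assignment is: v=False, e=True, x=False

Verification: With this assignment, all 10 clauses evaluate to true.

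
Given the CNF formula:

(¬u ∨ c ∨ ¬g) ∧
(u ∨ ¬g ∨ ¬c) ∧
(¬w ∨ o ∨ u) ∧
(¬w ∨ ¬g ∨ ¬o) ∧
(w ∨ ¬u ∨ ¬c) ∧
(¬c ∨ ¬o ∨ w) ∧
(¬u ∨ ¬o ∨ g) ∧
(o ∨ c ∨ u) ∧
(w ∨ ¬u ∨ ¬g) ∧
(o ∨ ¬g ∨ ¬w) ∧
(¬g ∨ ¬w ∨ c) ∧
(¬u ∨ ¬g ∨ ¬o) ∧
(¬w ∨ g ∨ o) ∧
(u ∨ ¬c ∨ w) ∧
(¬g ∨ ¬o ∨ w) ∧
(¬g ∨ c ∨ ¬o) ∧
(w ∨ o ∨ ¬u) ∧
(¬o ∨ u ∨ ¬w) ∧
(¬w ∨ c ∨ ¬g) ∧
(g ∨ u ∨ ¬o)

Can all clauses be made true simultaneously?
No

No, the formula is not satisfiable.

No assignment of truth values to the variables can make all 20 clauses true simultaneously.

The formula is UNSAT (unsatisfiable).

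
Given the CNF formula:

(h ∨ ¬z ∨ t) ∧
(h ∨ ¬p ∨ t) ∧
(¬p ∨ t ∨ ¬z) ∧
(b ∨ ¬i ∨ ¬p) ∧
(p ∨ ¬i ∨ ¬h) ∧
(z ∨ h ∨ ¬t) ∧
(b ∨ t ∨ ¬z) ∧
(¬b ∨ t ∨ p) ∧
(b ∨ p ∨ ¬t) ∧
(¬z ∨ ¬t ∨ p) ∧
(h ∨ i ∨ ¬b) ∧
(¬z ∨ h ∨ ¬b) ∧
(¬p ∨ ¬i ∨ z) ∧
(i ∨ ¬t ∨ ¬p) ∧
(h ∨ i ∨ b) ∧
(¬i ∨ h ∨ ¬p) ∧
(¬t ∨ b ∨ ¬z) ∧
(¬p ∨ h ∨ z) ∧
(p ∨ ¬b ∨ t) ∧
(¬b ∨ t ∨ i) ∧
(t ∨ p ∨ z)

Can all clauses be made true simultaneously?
Yes

Yes, the formula is satisfiable.

One satisfying assignment is: p=True, t=False, b=False, i=False, z=False, h=True

Verification: With this assignment, all 21 clauses evaluate to true.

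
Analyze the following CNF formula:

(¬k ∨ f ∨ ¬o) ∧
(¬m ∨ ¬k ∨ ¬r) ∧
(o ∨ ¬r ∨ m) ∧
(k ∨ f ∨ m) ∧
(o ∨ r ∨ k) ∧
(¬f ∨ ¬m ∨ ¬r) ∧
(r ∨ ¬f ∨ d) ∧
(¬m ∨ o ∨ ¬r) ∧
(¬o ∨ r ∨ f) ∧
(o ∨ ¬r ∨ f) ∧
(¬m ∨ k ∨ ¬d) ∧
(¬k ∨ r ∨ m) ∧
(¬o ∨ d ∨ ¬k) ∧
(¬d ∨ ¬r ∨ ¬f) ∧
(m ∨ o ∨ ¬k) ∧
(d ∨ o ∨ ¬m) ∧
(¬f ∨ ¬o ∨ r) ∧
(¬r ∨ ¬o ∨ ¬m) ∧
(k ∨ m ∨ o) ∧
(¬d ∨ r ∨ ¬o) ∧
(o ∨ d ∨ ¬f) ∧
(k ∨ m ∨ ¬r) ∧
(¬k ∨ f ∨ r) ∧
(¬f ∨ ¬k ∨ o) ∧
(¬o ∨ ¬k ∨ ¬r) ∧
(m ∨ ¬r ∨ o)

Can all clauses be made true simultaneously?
No

No, the formula is not satisfiable.

No assignment of truth values to the variables can make all 26 clauses true simultaneously.

The formula is UNSAT (unsatisfiable).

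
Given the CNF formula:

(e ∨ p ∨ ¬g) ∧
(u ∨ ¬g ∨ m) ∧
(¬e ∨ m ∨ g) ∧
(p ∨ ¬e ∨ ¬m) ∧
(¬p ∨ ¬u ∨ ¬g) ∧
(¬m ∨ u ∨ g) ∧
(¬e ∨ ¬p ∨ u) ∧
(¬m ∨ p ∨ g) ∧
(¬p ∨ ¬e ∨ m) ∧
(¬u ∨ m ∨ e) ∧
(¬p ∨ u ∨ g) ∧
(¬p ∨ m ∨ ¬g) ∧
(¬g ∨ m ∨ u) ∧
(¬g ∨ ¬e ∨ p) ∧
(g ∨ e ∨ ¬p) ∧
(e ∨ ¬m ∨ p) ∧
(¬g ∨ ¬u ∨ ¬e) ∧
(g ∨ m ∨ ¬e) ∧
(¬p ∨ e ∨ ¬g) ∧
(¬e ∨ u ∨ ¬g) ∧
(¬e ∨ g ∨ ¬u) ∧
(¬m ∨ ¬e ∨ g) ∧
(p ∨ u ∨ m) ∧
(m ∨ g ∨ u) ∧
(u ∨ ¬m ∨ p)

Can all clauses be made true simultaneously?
No

No, the formula is not satisfiable.

No assignment of truth values to the variables can make all 25 clauses true simultaneously.

The formula is UNSAT (unsatisfiable).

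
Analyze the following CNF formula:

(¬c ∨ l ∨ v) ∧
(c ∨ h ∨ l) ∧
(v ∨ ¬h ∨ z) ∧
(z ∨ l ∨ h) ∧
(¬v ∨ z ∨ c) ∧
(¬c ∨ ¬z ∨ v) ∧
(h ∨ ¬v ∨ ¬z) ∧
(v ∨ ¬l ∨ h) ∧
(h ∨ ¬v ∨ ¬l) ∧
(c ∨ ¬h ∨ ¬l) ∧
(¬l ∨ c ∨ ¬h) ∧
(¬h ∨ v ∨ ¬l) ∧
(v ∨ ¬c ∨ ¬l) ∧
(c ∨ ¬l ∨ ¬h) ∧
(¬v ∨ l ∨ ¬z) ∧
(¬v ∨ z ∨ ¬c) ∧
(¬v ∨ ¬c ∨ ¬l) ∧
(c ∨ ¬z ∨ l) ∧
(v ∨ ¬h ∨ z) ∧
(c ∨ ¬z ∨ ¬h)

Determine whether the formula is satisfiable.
No

No, the formula is not satisfiable.

No assignment of truth values to the variables can make all 20 clauses true simultaneously.

The formula is UNSAT (unsatisfiable).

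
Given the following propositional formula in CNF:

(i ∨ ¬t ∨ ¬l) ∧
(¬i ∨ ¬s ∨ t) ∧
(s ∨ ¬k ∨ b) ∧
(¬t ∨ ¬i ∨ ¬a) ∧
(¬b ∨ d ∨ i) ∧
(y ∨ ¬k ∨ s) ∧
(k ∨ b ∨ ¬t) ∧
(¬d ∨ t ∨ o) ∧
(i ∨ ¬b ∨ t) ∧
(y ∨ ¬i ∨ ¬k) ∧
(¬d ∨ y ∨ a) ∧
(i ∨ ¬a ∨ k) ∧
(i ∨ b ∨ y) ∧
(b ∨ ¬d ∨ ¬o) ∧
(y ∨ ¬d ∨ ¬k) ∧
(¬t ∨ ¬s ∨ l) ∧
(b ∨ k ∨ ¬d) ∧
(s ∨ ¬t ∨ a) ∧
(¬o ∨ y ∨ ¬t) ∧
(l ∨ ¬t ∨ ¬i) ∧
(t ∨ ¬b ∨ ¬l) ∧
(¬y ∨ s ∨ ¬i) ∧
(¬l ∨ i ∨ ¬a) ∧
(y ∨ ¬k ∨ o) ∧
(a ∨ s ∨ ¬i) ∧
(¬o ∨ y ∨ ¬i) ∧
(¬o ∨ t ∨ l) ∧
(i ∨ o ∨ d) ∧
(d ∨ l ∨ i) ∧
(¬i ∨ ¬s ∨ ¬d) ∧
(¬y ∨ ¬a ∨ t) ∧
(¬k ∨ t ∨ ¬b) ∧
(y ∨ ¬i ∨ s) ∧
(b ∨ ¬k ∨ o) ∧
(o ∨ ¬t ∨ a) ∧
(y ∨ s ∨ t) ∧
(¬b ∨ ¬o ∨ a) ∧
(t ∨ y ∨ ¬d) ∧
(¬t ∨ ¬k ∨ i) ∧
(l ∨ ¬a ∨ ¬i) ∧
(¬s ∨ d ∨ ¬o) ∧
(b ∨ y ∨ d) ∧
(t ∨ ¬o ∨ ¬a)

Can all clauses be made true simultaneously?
Yes

Yes, the formula is satisfiable.

One satisfying assignment is: i=False, d=False, a=False, y=True, l=True, s=False, b=False, t=False, o=True, k=False

Verification: With this assignment, all 43 clauses evaluate to true.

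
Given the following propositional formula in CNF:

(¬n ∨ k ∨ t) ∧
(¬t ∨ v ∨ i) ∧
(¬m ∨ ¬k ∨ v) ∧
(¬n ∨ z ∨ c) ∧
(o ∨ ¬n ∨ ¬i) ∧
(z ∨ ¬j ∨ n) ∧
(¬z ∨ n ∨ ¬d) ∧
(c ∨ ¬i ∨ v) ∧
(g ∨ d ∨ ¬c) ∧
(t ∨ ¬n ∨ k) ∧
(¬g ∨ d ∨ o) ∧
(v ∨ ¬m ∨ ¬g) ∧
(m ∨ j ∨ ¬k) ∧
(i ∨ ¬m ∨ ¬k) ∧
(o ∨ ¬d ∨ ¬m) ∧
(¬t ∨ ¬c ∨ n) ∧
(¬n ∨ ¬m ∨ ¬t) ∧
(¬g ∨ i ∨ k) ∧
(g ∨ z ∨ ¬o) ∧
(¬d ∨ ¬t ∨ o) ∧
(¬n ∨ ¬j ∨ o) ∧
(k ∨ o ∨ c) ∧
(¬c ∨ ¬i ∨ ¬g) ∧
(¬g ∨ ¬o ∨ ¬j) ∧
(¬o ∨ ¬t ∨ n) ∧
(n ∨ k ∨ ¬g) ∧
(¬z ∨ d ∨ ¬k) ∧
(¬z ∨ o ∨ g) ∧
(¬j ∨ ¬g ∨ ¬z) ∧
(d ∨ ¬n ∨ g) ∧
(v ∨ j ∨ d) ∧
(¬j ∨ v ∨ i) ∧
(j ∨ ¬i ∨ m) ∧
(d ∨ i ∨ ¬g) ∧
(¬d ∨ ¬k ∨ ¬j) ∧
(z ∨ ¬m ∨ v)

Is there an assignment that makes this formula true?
Yes

Yes, the formula is satisfiable.

One satisfying assignment is: g=False, i=True, m=True, k=True, j=False, t=False, d=False, n=False, o=False, c=False, v=True, z=False

Verification: With this assignment, all 36 clauses evaluate to true.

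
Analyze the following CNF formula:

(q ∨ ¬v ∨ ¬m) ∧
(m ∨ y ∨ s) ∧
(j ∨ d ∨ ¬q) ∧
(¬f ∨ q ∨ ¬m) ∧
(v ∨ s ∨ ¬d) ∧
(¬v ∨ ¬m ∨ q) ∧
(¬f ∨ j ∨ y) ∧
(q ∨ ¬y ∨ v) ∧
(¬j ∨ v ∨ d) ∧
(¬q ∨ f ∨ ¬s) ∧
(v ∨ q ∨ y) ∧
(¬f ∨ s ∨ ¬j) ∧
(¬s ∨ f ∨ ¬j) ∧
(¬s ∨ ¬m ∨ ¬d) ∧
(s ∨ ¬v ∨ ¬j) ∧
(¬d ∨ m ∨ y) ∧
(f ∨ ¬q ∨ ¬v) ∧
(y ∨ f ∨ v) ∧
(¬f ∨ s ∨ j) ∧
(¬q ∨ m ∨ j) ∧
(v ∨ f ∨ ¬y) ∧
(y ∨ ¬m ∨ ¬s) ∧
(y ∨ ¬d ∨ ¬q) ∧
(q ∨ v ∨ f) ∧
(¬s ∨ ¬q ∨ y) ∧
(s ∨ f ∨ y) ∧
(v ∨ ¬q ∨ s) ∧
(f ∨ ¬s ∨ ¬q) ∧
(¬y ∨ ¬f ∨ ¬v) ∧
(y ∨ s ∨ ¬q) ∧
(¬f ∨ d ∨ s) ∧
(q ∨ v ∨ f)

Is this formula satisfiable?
Yes

Yes, the formula is satisfiable.

One satisfying assignment is: d=False, f=False, v=True, s=True, y=False, j=False, q=False, m=False

Verification: With this assignment, all 32 clauses evaluate to true.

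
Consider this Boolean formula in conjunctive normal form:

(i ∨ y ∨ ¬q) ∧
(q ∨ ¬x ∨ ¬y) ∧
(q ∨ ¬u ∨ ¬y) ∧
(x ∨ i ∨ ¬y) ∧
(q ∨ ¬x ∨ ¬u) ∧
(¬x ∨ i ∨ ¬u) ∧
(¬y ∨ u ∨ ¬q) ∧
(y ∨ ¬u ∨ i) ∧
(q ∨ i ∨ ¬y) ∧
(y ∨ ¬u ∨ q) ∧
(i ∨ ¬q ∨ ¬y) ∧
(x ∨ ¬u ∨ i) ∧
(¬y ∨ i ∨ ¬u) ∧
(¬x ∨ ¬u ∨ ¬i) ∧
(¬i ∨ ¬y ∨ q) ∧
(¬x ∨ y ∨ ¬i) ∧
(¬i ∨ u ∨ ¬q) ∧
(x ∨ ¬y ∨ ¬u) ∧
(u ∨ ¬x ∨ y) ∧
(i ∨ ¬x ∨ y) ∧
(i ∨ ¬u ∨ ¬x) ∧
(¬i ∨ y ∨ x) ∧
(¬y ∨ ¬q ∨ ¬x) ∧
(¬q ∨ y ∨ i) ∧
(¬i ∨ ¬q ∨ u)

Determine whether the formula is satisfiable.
Yes

Yes, the formula is satisfiable.

One satisfying assignment is: x=False, q=False, y=False, u=False, i=False

Verification: With this assignment, all 25 clauses evaluate to true.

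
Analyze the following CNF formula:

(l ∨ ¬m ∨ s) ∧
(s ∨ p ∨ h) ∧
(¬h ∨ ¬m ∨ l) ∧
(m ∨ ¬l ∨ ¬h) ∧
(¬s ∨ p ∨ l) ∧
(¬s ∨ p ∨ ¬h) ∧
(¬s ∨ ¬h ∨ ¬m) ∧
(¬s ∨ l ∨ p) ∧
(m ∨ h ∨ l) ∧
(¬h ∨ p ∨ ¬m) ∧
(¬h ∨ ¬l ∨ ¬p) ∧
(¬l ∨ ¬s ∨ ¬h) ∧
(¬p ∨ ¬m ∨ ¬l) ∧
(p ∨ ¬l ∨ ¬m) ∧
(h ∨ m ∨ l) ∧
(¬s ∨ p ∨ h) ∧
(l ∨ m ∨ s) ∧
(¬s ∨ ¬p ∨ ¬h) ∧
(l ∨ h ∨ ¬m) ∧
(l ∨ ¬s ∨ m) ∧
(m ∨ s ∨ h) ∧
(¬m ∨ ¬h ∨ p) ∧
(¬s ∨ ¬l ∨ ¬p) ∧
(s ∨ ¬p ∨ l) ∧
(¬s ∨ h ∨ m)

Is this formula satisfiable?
No

No, the formula is not satisfiable.

No assignment of truth values to the variables can make all 25 clauses true simultaneously.

The formula is UNSAT (unsatisfiable).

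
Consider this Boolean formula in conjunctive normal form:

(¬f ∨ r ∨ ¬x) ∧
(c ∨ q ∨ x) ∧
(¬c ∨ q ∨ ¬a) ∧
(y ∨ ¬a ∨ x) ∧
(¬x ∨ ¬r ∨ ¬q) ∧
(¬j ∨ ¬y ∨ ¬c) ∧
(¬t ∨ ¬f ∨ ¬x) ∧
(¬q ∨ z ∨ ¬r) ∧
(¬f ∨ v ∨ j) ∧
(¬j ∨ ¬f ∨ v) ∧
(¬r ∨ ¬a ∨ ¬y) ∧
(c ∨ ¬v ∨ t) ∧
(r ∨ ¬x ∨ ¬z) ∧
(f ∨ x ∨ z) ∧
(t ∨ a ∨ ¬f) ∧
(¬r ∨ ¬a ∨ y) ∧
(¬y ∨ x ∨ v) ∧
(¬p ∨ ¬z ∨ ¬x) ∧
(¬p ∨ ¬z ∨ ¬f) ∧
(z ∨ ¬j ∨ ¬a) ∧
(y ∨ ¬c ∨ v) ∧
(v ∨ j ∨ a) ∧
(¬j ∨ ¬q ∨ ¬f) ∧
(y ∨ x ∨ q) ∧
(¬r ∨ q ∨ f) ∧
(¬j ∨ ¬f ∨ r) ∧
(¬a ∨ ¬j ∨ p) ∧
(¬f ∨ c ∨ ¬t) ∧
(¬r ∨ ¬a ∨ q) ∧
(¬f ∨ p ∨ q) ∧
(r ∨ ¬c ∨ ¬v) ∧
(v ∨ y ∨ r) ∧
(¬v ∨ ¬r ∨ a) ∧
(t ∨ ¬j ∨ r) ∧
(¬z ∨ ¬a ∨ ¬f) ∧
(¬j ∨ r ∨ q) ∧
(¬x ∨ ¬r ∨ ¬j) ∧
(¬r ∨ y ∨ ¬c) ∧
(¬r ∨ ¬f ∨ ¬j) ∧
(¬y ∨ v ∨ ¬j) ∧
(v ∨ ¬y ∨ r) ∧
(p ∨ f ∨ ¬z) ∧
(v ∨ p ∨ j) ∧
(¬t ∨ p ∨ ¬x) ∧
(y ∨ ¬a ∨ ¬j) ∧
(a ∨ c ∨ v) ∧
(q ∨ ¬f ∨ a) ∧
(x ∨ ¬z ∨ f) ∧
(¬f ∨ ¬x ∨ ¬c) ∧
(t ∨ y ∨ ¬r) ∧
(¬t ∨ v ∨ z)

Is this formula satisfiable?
Yes

Yes, the formula is satisfiable.

One satisfying assignment is: x=True, t=True, z=False, j=False, r=False, y=True, f=False, v=True, q=False, c=False, a=False, p=True

Verification: With this assignment, all 51 clauses evaluate to true.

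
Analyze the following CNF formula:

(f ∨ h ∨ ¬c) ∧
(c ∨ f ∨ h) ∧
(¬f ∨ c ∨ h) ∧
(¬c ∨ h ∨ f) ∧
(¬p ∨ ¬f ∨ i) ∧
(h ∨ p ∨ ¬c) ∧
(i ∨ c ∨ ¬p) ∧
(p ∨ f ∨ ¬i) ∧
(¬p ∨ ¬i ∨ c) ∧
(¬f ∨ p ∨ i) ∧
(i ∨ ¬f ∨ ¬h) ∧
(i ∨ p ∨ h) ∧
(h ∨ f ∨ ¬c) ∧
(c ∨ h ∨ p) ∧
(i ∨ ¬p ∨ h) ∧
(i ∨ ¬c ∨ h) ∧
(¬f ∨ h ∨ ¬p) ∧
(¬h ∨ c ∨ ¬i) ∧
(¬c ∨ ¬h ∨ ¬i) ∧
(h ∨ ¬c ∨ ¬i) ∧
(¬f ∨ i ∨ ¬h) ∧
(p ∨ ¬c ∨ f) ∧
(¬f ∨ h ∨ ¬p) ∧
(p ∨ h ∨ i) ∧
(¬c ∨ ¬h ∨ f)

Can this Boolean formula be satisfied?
Yes

Yes, the formula is satisfiable.

One satisfying assignment is: c=False, h=True, f=False, i=False, p=False

Verification: With this assignment, all 25 clauses evaluate to true.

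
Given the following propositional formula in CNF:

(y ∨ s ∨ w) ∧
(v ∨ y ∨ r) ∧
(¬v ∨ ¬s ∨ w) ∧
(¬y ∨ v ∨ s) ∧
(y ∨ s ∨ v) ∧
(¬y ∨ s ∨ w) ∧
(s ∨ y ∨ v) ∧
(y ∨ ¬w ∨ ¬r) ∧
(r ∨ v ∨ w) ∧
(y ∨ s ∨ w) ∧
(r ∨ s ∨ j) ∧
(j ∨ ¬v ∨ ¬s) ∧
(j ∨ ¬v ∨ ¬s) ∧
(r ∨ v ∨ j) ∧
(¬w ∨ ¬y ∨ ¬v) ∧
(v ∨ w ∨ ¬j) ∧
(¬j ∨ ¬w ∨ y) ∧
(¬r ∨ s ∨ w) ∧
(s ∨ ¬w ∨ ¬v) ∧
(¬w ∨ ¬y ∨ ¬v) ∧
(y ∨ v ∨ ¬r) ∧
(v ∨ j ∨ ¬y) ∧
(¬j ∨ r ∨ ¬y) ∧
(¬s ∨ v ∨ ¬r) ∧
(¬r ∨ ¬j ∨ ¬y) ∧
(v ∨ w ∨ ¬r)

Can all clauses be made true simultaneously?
No

No, the formula is not satisfiable.

No assignment of truth values to the variables can make all 26 clauses true simultaneously.

The formula is UNSAT (unsatisfiable).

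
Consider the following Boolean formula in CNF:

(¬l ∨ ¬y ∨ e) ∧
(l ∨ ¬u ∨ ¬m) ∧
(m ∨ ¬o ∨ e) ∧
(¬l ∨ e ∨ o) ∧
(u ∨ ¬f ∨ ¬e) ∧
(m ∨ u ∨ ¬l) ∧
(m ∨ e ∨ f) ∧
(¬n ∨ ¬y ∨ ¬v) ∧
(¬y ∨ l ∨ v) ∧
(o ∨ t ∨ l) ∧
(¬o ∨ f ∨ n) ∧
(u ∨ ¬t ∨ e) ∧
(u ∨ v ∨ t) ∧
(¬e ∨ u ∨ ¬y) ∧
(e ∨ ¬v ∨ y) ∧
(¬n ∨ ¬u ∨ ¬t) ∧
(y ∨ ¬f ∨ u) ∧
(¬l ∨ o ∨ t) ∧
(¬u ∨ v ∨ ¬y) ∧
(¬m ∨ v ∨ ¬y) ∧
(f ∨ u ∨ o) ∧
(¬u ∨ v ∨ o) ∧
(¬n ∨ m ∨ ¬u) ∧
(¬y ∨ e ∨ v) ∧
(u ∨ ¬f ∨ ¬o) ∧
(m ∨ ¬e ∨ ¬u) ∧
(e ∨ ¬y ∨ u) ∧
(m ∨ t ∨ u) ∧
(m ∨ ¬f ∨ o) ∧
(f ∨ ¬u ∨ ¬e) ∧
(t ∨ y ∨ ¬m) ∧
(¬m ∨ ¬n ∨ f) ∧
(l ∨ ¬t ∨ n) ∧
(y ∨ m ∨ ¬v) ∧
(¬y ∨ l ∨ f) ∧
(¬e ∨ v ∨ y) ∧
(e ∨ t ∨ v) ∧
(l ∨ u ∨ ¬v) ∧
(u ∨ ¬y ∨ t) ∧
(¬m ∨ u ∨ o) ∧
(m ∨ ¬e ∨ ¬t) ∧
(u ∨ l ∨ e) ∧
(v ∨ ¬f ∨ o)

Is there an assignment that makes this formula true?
Yes

Yes, the formula is satisfiable.

One satisfying assignment is: v=True, e=True, y=True, f=True, o=True, n=False, u=True, t=False, m=True, l=True

Verification: With this assignment, all 43 clauses evaluate to true.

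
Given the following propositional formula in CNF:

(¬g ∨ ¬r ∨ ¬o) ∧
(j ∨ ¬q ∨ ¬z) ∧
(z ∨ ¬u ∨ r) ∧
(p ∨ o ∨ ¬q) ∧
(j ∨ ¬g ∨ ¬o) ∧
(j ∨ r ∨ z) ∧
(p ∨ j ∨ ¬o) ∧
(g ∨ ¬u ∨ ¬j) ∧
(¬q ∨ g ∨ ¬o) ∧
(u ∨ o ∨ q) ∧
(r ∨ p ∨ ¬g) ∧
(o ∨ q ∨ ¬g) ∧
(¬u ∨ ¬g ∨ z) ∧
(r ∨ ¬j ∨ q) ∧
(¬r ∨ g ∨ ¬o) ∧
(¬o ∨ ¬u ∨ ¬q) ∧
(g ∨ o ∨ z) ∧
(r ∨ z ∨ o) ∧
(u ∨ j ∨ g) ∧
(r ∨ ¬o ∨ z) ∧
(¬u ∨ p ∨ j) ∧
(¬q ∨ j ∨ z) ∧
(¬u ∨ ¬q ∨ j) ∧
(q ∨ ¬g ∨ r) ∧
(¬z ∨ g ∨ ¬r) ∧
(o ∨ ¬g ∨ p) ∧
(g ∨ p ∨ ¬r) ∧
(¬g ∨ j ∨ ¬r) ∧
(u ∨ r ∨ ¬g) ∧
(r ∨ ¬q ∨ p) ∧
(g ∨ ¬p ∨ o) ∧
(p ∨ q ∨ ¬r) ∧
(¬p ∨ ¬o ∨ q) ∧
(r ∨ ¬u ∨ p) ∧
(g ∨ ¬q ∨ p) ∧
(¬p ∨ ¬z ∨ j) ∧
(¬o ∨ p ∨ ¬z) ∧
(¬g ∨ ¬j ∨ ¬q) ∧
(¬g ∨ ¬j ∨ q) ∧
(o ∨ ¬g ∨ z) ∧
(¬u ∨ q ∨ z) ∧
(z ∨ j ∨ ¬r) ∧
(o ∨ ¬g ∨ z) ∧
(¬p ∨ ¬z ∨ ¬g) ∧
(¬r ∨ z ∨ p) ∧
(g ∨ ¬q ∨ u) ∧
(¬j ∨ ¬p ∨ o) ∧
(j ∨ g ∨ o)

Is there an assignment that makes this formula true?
No

No, the formula is not satisfiable.

No assignment of truth values to the variables can make all 48 clauses true simultaneously.

The formula is UNSAT (unsatisfiable).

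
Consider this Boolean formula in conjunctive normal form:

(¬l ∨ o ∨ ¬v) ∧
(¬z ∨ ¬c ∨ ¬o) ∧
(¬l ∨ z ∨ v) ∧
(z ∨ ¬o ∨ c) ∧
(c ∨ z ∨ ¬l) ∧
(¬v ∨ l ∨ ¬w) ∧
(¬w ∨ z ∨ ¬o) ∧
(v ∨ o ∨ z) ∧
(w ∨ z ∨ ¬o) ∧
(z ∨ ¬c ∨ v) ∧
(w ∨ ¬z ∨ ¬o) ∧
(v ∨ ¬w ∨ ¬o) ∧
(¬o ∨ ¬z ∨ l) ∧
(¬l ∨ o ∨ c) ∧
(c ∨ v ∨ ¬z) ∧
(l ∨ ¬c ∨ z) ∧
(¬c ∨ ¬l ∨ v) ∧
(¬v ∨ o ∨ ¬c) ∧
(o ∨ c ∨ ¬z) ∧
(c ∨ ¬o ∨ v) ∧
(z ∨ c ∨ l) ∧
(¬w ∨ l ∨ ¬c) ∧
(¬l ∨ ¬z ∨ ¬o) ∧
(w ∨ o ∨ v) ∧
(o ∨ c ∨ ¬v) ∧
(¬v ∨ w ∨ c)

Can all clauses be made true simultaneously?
No

No, the formula is not satisfiable.

No assignment of truth values to the variables can make all 26 clauses true simultaneously.

The formula is UNSAT (unsatisfiable).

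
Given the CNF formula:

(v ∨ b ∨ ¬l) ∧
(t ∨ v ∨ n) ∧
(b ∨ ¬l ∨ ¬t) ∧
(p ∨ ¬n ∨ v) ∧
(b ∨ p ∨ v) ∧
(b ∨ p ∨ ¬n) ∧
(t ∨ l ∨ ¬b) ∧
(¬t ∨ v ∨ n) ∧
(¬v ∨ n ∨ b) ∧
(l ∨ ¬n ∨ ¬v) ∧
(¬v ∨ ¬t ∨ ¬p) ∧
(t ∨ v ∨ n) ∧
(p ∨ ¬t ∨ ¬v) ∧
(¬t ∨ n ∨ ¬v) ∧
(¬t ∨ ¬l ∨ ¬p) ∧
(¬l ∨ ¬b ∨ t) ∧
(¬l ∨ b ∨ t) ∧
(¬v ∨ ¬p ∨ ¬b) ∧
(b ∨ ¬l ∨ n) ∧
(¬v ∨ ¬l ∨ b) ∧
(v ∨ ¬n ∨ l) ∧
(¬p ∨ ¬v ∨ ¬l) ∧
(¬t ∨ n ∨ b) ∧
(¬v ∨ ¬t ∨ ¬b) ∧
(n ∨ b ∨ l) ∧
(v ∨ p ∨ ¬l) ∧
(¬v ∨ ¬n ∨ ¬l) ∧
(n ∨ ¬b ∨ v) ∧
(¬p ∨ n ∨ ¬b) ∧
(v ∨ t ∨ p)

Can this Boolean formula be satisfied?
No

No, the formula is not satisfiable.

No assignment of truth values to the variables can make all 30 clauses true simultaneously.

The formula is UNSAT (unsatisfiable).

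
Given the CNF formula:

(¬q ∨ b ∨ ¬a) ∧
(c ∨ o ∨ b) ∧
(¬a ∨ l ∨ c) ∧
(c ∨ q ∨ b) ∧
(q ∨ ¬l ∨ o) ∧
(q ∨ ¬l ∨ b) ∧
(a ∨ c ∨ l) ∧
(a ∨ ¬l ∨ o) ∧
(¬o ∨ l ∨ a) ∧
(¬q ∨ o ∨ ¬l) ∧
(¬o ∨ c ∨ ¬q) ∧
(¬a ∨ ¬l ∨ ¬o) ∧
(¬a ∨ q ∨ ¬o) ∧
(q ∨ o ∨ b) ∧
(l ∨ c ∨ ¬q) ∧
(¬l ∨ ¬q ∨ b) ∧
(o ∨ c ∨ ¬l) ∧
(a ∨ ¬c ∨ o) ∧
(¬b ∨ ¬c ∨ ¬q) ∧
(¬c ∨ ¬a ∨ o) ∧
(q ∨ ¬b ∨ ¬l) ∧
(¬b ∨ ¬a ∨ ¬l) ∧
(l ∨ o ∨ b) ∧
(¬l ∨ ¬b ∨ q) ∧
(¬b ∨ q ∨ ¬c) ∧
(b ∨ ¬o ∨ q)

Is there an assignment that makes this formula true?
No

No, the formula is not satisfiable.

No assignment of truth values to the variables can make all 26 clauses true simultaneously.

The formula is UNSAT (unsatisfiable).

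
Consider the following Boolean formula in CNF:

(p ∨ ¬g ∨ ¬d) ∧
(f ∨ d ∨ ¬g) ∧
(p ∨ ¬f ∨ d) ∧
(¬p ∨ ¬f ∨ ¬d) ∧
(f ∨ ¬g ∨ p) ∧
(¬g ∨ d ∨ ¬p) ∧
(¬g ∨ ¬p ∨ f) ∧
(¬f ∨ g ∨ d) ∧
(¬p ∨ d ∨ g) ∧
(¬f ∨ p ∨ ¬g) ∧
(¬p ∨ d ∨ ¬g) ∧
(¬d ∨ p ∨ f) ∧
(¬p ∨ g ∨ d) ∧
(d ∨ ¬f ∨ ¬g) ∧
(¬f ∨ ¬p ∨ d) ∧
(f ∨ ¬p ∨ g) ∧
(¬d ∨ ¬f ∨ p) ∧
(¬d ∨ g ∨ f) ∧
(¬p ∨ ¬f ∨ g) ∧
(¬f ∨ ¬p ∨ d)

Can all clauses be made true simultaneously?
Yes

Yes, the formula is satisfiable.

One satisfying assignment is: d=False, g=False, f=False, p=False

Verification: With this assignment, all 20 clauses evaluate to true.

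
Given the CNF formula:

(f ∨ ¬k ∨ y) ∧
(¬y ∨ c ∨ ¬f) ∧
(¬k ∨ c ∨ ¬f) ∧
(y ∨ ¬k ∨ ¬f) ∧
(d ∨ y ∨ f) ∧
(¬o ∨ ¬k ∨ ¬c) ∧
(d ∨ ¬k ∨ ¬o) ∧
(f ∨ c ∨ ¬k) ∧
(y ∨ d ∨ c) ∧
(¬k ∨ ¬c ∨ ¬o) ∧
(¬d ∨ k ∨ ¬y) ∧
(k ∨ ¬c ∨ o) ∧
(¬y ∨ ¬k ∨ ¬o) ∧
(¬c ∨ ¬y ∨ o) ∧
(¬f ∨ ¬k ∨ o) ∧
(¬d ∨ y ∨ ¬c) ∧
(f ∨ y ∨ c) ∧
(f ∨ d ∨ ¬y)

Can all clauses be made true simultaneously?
Yes

Yes, the formula is satisfiable.

One satisfying assignment is: c=True, y=False, o=True, d=False, f=True, k=False

Verification: With this assignment, all 18 clauses evaluate to true.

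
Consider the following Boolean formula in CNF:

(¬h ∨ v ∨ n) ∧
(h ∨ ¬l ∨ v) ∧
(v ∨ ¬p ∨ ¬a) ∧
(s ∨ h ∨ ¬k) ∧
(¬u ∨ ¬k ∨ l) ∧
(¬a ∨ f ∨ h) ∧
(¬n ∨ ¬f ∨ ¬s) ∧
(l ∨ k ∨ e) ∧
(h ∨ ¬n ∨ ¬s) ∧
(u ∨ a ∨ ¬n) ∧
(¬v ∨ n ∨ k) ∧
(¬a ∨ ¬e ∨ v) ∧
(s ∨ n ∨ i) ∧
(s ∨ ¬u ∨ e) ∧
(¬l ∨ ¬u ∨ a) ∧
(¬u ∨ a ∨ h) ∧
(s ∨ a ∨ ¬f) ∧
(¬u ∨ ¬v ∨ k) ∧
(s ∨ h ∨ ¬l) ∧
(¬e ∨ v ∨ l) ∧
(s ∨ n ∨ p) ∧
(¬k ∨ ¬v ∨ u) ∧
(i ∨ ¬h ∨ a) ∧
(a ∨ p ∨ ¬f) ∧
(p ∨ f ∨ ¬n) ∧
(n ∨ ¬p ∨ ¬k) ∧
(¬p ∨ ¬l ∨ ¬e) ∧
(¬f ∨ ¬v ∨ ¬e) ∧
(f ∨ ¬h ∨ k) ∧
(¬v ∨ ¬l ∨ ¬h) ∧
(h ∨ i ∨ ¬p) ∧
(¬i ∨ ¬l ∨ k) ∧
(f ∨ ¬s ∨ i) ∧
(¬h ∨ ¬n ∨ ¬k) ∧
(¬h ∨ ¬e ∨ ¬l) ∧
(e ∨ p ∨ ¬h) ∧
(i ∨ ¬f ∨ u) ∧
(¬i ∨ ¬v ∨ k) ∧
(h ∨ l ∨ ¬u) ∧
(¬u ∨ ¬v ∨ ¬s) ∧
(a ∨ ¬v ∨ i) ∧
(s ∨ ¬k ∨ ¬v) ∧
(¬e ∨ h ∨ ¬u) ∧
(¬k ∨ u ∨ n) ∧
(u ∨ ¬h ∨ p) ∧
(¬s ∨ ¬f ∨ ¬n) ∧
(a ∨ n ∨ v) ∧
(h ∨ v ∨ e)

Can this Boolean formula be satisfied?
No

No, the formula is not satisfiable.

No assignment of truth values to the variables can make all 48 clauses true simultaneously.

The formula is UNSAT (unsatisfiable).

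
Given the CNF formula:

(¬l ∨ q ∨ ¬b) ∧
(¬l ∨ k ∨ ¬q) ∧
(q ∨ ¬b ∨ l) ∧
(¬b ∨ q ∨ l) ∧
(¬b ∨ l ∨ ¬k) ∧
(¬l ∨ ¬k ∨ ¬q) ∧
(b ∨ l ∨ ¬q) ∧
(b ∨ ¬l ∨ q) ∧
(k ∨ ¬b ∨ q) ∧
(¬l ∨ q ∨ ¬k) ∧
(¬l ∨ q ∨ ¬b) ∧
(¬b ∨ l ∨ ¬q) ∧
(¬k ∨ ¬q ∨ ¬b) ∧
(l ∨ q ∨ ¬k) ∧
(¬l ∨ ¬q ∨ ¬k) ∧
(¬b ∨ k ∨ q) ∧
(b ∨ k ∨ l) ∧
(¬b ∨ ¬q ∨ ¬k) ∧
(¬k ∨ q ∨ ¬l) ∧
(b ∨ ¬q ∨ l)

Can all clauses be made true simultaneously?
No

No, the formula is not satisfiable.

No assignment of truth values to the variables can make all 20 clauses true simultaneously.

The formula is UNSAT (unsatisfiable).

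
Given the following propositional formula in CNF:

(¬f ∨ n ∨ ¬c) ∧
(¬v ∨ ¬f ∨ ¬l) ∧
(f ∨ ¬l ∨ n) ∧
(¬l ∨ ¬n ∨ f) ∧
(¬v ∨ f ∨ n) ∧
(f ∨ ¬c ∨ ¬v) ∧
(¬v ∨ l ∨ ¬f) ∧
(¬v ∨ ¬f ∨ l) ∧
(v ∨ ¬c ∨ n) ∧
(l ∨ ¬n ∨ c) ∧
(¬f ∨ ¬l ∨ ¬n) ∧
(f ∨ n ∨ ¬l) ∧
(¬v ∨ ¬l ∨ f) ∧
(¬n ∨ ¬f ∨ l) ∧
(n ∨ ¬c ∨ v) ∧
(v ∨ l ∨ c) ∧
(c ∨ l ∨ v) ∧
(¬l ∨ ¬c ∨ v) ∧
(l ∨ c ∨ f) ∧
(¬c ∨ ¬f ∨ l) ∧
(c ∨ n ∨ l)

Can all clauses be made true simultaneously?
Yes

Yes, the formula is satisfiable.

One satisfying assignment is: n=False, c=False, l=True, v=False, f=True

Verification: With this assignment, all 21 clauses evaluate to true.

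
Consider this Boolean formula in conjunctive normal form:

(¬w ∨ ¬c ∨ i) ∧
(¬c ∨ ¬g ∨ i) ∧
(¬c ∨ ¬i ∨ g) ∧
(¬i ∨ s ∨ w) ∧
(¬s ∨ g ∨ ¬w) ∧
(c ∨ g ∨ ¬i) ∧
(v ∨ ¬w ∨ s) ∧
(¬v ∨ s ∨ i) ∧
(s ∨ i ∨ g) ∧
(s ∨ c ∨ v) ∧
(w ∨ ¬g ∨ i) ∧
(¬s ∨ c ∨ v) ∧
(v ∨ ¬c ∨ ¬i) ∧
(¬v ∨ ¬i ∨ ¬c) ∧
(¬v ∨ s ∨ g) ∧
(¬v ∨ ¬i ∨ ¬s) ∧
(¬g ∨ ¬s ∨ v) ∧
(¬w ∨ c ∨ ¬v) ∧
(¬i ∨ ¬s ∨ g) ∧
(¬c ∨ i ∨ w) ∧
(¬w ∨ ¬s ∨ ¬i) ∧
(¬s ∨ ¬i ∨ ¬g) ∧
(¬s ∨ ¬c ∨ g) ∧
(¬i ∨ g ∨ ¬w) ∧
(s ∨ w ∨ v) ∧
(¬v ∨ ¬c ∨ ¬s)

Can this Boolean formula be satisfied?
Yes

Yes, the formula is satisfiable.

One satisfying assignment is: i=False, s=True, v=True, g=False, w=False, c=False

Verification: With this assignment, all 26 clauses evaluate to true.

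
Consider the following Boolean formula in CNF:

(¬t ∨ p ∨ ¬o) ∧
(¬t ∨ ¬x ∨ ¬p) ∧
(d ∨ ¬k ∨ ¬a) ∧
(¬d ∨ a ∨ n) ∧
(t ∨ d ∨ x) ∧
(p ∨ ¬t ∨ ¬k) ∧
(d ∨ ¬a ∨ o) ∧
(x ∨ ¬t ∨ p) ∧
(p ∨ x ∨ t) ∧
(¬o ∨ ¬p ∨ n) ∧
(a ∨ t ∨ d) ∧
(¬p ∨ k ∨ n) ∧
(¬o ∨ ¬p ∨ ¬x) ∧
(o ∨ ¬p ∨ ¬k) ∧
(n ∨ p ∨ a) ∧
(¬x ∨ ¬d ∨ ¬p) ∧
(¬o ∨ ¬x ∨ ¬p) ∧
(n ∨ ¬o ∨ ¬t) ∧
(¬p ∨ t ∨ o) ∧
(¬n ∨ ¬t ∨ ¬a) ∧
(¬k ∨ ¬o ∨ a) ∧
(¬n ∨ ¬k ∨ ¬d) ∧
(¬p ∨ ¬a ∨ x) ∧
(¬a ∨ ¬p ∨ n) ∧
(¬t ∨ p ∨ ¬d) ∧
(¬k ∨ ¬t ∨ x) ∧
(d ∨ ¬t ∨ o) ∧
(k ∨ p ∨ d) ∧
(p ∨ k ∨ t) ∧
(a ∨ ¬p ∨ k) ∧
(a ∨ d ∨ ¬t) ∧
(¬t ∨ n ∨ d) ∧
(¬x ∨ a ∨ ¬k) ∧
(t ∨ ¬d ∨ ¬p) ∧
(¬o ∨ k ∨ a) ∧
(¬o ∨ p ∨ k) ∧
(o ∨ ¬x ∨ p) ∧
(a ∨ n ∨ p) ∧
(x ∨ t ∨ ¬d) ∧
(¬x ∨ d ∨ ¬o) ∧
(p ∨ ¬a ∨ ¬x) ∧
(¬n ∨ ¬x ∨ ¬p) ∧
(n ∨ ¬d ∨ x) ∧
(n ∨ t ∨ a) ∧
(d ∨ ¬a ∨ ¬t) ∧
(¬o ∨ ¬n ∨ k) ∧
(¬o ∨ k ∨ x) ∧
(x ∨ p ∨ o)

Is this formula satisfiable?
No

No, the formula is not satisfiable.

No assignment of truth values to the variables can make all 48 clauses true simultaneously.

The formula is UNSAT (unsatisfiable).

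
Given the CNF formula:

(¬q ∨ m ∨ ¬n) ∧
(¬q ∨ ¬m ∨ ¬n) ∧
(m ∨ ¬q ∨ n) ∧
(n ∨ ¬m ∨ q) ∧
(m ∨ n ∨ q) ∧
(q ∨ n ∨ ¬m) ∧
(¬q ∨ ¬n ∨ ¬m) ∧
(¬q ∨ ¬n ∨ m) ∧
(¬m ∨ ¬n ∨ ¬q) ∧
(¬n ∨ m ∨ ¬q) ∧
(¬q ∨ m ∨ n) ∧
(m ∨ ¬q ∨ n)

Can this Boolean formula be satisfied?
Yes

Yes, the formula is satisfiable.

One satisfying assignment is: n=True, m=False, q=False

Verification: With this assignment, all 12 clauses evaluate to true.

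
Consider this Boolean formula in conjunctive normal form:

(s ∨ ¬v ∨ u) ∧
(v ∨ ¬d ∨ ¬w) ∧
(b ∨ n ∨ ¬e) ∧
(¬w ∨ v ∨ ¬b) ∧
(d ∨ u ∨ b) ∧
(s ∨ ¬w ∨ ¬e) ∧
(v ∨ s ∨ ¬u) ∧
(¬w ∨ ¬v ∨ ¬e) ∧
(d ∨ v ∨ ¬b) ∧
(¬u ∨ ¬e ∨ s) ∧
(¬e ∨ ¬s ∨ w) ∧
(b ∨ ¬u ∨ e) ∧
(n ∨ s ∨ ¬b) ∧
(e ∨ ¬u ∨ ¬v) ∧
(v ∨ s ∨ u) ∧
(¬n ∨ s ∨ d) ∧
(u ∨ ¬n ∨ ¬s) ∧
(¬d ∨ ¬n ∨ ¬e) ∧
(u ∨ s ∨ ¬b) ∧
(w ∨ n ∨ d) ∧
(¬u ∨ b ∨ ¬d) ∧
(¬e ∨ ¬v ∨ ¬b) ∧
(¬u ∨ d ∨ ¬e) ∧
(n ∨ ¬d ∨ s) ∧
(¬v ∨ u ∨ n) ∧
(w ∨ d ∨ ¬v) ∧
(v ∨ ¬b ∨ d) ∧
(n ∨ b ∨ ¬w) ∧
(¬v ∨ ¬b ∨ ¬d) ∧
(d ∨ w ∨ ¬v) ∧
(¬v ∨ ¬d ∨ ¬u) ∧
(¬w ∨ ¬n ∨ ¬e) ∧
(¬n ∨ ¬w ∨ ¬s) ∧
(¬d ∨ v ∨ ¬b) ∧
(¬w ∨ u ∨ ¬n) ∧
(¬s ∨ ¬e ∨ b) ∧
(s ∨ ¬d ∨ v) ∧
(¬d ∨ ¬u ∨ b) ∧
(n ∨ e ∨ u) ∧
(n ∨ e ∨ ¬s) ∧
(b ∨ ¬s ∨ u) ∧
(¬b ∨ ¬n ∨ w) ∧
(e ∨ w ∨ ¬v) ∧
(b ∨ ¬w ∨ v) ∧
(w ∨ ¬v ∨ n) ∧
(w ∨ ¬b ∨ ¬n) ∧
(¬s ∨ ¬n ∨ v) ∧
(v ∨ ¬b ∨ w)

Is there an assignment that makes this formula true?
No

No, the formula is not satisfiable.

No assignment of truth values to the variables can make all 48 clauses true simultaneously.

The formula is UNSAT (unsatisfiable).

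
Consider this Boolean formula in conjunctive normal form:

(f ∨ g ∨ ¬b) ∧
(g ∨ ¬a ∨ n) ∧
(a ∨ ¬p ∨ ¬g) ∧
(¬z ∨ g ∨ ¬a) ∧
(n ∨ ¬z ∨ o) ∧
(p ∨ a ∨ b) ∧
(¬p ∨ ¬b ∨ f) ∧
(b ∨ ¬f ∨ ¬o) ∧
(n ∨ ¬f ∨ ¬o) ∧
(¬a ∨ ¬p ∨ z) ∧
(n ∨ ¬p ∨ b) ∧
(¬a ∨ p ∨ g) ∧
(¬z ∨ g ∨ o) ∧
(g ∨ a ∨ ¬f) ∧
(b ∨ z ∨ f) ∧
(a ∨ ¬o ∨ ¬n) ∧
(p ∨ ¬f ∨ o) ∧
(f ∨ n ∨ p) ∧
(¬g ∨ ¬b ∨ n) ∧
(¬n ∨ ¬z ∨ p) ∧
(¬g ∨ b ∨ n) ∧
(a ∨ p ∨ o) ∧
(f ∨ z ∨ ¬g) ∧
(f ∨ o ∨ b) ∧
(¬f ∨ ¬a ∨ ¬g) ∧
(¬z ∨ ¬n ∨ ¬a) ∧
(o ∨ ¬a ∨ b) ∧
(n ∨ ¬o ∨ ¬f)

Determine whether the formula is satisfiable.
No

No, the formula is not satisfiable.

No assignment of truth values to the variables can make all 28 clauses true simultaneously.

The formula is UNSAT (unsatisfiable).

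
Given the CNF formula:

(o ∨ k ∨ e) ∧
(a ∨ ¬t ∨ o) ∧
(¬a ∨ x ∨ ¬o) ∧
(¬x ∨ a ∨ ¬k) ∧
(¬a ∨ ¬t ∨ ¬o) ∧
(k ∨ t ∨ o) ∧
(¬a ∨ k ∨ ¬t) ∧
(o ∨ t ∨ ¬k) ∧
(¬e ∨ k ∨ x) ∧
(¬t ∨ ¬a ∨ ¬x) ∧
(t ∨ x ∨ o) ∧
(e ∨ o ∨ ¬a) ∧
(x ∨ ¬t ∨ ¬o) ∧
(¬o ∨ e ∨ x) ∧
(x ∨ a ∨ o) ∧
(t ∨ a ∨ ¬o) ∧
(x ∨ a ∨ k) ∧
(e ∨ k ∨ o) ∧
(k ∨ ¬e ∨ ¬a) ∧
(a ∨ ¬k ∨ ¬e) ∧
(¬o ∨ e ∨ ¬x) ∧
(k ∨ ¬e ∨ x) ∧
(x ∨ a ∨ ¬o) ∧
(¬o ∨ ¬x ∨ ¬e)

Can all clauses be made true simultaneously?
Yes

Yes, the formula is satisfiable.

One satisfying assignment is: a=True, e=True, x=False, t=True, k=True, o=False

Verification: With this assignment, all 24 clauses evaluate to true.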